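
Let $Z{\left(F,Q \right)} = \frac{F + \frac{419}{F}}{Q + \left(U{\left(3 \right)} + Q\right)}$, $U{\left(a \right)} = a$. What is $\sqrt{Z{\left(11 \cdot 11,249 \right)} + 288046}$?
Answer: $\frac{3 \sqrt{108003548946}}{1837} \approx 536.7$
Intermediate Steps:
$Z{\left(F,Q \right)} = \frac{F + \frac{419}{F}}{3 + 2 Q}$ ($Z{\left(F,Q \right)} = \frac{F + \frac{419}{F}}{Q + \left(3 + Q\right)} = \frac{F + \frac{419}{F}}{3 + 2 Q}$)
$\sqrt{Z{\left(11 \cdot 11,249 \right)} + 288046} = \sqrt{\frac{419 + \left(11 \cdot 11\right)^{2}}{11 \cdot 11 \left(3 + 2 \cdot 249\right)} + 288046} = \sqrt{\frac{419 + 121^{2}}{121 \left(3 + 498\right)} + 288046} = \sqrt{\frac{419 + 14641}{121 \cdot 501} + 288046} = \sqrt{\frac{1}{121} \cdot \frac{1}{501} \cdot 15060 + 288046} = \sqrt{\frac{5020}{20207} + 288046} = \sqrt{\frac{5820550542}{20207}} = \frac{3 \sqrt{108003548946}}{1837}$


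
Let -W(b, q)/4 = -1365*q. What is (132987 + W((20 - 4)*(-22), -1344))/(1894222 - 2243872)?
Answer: 2401751/116550 ≈ 20.607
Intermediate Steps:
W(b, q) = 5460*q (W(b, q) = -(-5460)*q = 5460*q)
(132987 + W((20 - 4)*(-22), -1344))/(1894222 - 2243872) = (132987 + 5460*(-1344))/(1894222 - 2243872) = (132987 - 7338240)/(-349650) = -7205253*(-1/349650) = 2401751/116550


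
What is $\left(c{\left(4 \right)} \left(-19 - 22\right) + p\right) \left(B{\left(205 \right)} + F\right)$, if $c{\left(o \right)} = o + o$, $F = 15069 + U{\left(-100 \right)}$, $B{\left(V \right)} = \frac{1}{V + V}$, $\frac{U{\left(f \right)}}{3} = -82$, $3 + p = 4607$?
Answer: $\frac{12993547478}{205} \approx 6.3383 \cdot 10^{7}$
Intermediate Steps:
$p = 4604$ ($p = -3 + 4607 = 4604$)
$U{\left(f \right)} = -246$ ($U{\left(f \right)} = 3 \left(-82\right) = -246$)
$B{\left(V \right)} = \frac{1}{2 V}$
$F = 14823$ ($F = 15069 - 246 = 14823$)
$c{\left(o \right)} = 2 o$
$\left(c{\left(4 \right)} \left(-19 - 22\right) + p\right) \left(B{\left(205 \right)} + F\right) = \left(2 \cdot 4 \left(-19 - 22\right) + 4604\right) \left(\frac{1}{2 \cdot 205} + 14823\right) = \left(8 \left(-19 - 22\right) + 4604\right) \left(\frac{1}{2} \cdot \frac{1}{205} + 14823\right) = \left(8 \left(-41\right) + 4604\right) \left(\frac{1}{410} + 14823\right) = \left(-328 + 4604\right) \frac{6077431}{410} = 4276 \cdot \frac{6077431}{410} = \frac{12993547478}{205}$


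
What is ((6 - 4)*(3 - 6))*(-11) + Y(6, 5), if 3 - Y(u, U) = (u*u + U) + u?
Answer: 22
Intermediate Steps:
Y(u, U) = 3 - U - u - u² (Y(u, U) = 3 - ((u*u + U) + u) = 3 - ((u² + U) + u) = 3 - ((U + u²) + u) = 3 - (U + u + u²) = 3 + (-U - u - u²) = 3 - U - u - u²)
((6 - 4)*(3 - 6))*(-11) + Y(6, 5) = ((6 - 4)*(3 - 6))*(-11) + (3 - 1*5 - 1*6 - 1*6²) = (2*(-3))*(-11) + (3 - 5 - 6 - 1*36) = -6*(-11) + (3 - 5 - 6 - 36) = 66 - 44 = 22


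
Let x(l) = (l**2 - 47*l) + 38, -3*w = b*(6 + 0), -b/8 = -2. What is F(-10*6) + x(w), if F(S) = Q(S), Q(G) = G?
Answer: 2506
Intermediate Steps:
b = 16 (b = -8*(-2) = 16)
F(S) = S
w = -32 (w = -16*(6 + 0)/3 = -16*6/3 = -1/3*96 = -32)
x(l) = 38 + l**2 - 47*l
F(-10*6) + x(w) = -10*6 + (38 + (-32)**2 - 47*(-32)) = -60 + (38 + 1024 + 1504) = -60 + 2566 = 2506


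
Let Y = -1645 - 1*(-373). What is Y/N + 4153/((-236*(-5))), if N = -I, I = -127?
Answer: -973529/149860 ≈ -6.4963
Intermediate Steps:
N = 127 (N = -1*(-127) = 127)
Y = -1272 (Y = -1645 + 373 = -1272)
Y/N + 4153/((-236*(-5))) = -1272/127 + 4153/((-236*(-5))) = -1272*1/127 + 4153/1180 = -1272/127 + 4153*(1/1180) = -1272/127 + 4153/1180 = -973529/149860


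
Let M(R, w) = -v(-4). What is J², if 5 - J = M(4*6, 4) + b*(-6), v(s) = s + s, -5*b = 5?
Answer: 81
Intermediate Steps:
b = -1 (b = -⅕*5 = -1)
v(s) = 2*s
M(R, w) = 8 (M(R, w) = -2*(-4) = -1*(-8) = 8)
J = -9 (J = 5 - (8 - 1*(-6)) = 5 - (8 + 6) = 5 - 1*14 = 5 - 14 = -9)
J² = (-9)² = 81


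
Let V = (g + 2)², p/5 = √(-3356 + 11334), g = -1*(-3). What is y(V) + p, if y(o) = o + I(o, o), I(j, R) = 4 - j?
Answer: 4 + 5*√7978 ≈ 450.60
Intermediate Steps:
g = 3
p = 5*√7978 (p = 5*√(-3356 + 11334) = 5*√7978 ≈ 446.60)
V = 25 (V = (3 + 2)² = 5² = 25)
y(o) = 4 (y(o) = o + (4 - o) = 4)
y(V) + p = 4 + 5*√7978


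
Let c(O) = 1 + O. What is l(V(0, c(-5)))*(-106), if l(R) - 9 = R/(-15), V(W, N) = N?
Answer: -14734/15 ≈ -982.27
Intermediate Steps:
l(R) = 9 - R/15 (l(R) = 9 + R/(-15) = 9 + R*(-1/15) = 9 - R/15)
l(V(0, c(-5)))*(-106) = (9 - (1 - 5)/15)*(-106) = (9 - 1/15*(-4))*(-106) = (9 + 4/15)*(-106) = (139/15)*(-106) = -14734/15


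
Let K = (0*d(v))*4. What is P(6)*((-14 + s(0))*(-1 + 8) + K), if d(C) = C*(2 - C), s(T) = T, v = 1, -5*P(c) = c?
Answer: 588/5 ≈ 117.60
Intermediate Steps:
P(c) = -c/5
K = 0 (K = (0*(1*(2 - 1*1)))*4 = (0*(1*(2 - 1)))*4 = (0*(1*1))*4 = (0*1)*4 = 0*4 = 0)
P(6)*((-14 + s(0))*(-1 + 8) + K) = (-⅕*6)*((-14 + 0)*(-1 + 8) + 0) = -6*(-14*7 + 0)/5 = -6*(-98 + 0)/5 = -6/5*(-98) = 588/5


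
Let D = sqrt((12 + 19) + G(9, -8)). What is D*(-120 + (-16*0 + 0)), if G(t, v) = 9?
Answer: -240*sqrt(10) ≈ -758.95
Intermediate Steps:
D = 2*sqrt(10) (D = sqrt((12 + 19) + 9) = sqrt(31 + 9) = sqrt(40) = 2*sqrt(10) ≈ 6.3246)
D*(-120 + (-16*0 + 0)) = (2*sqrt(10))*(-120 + (-16*0 + 0)) = (2*sqrt(10))*(-120 + (-4*0 + 0)) = (2*sqrt(10))*(-120 + (0 + 0)) = (2*sqrt(10))*(-120 + 0) = (2*sqrt(10))*(-120) = -240*sqrt(10)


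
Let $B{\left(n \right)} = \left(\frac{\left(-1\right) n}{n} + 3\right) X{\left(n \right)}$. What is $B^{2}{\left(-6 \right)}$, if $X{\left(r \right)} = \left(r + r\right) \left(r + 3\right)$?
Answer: $5184$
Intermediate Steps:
$X{\left(r \right)} = 2 r \left(3 + r\right)$
$B{\left(n \right)} = 4 n \left(3 + n\right)$ ($B{\left(n \right)} = \left(\frac{\left(-1\right) n}{n} + 3\right) 2 n \left(3 + n\right) = \left(-1 + 3\right) 2 n \left(3 + n\right) = 2 \cdot 2 n \left(3 + n\right) = 4 n \left(3 + n\right)$)
$B^{2}{\left(-6 \right)} = \left(4 \left(-6\right) \left(3 - 6\right)\right)^{2} = \left(4 \left(-6\right) \left(-3\right)\right)^{2} = 72^{2} = 5184$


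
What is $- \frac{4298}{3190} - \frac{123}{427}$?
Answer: $- \frac{1113808}{681065} \approx -1.6354$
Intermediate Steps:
$- \frac{4298}{3190} - \frac{123}{427} = \left(-4298\right) \frac{1}{3190} - \frac{123}{427} = - \frac{2149}{1595} - \frac{123}{427} = - \frac{1113808}{681065}$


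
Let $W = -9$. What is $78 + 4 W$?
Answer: $42$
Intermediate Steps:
$78 + 4 W = 78 + 4 \left(-9\right) = 78 - 36 = 42$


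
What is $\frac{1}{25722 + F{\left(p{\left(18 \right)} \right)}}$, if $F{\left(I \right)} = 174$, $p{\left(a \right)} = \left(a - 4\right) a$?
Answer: $\frac{1}{25896} \approx 3.8616 \cdot 10^{-5}$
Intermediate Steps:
$p{\left(a \right)} = a \left(-4 + a\right)$ ($p{\left(a \right)} = \left(-4 + a\right) a = a \left(-4 + a\right)$)
$\frac{1}{25722 + F{\left(p{\left(18 \right)} \right)}} = \frac{1}{25722 + 174} = \frac{1}{25896}$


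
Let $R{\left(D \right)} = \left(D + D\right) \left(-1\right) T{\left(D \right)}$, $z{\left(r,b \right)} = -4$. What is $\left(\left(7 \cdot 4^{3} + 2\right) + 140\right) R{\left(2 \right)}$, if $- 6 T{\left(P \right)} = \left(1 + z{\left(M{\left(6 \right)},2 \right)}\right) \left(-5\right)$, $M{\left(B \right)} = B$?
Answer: $5900$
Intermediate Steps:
$T{\left(P \right)} = - \frac{5}{2}$ ($T{\left(P \right)} = - \frac{\left(1 - 4\right) \left(-5\right)}{6} = - \frac{\left(-3\right) \left(-5\right)}{6} = \left(- \frac{1}{6}\right) 15 = - \frac{5}{2}$)
$R{\left(D \right)} = 5 D$ ($R{\left(D \right)} = \left(D + D\right) \left(-1\right) \left(- \frac{5}{2}\right) = 2 D \left(-1\right) \left(- \frac{5}{2}\right) = - 2 D \left(- \frac{5}{2}\right) = 5 D$)
$\left(\left(7 \cdot 4^{3} + 2\right) + 140\right) R{\left(2 \right)} = \left(\left(7 \cdot 4^{3} + 2\right) + 140\right) 5 \cdot 2 = \left(\left(7 \cdot 64 + 2\right) + 140\right) 10 = \left(\left(448 + 2\right) + 140\right) 10 = \left(450 + 140\right) 10 = 590 \cdot 10 = 5900$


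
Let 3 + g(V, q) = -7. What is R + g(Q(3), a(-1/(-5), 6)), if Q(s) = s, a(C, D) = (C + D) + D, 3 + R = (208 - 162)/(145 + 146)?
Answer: -3737/291 ≈ -12.842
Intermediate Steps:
R = -827/291 (R = -3 + (208 - 162)/(145 + 146) = -3 + 46/291 = -827/291 ≈ -2.8419)
a(C, D) = C + 2*D
g(V, q) = -10 (g(V, q) = -3 - 7 = -10)
R + g(Q(3), a(-1/(-5), 6)) = -827/291 - 10 = -3737/291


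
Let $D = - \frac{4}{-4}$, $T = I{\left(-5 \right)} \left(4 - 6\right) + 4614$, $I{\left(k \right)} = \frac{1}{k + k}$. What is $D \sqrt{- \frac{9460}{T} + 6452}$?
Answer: $\frac{6 \sqrt{95364486062}}{23071} \approx 80.312$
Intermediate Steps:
$I{\left(k \right)} = \frac{1}{2 k}$
$T = \frac{23071}{5}$ ($T = \frac{1}{2 \left(-5\right)} \left(4 - 6\right) + 4614 = \frac{1}{2} \left(- \frac{1}{5}\right) \left(-2\right) + 4614 = \left(- \frac{1}{10}\right) \left(-2\right) + 4614 = \frac{1}{5} + 4614 = \frac{23071}{5} \approx 4614.2$)
$D = 1$ ($D = \left(-4\right) \left(- \frac{1}{4}\right) = 1$)
$D \sqrt{- \frac{9460}{T} + 6452} = 1 \sqrt{- \frac{9460}{\frac{23071}{5}} + 6452} = 1 \sqrt{\left(-9460\right) \frac{5}{23071} + 6452} = 1 \sqrt{- \frac{47300}{23071} + 6452} = 1 \sqrt{\frac{148806792}{23071}} = 1 \frac{6 \sqrt{95364486062}}{23071} = \frac{6 \sqrt{95364486062}}{23071}$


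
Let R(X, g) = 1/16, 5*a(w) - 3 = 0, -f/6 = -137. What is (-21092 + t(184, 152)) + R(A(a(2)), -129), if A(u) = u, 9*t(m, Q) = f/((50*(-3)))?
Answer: -75933167/3600 ≈ -21093.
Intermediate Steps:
f = 822 (f = -6*(-137) = 822)
a(w) = 3/5 (a(w) = 3/5 + (1/5)*0 = 3/5 + 0 = 3/5)
t(m, Q) = -137/225 (t(m, Q) = (822/((50*(-3))))/9 = (822/(-150))/9 = (822*(-1/150))/9 = (1/9)*(-137/25) = -137/225)
R(X, g) = 1/16
(-21092 + t(184, 152)) + R(A(a(2)), -129) = (-21092 - 137/225) + 1/16 = -4745837/225 + 1/16 = -75933167/3600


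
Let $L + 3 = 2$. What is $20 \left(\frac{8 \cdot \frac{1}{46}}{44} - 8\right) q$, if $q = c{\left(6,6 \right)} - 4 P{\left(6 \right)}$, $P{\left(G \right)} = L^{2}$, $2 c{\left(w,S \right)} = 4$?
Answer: $\frac{80920}{253} \approx 319.84$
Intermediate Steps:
$L = -1$ ($L = -3 + 2 = -1$)
$c{\left(w,S \right)} = 2$ ($c{\left(w,S \right)} = \frac{1}{2} \cdot 4 = 2$)
$P{\left(G \right)} = 1$ ($P{\left(G \right)} = \left(-1\right)^{2} = 1$)
$q = -2$ ($q = 2 - 4 = -2$)
$20 \left(\frac{8 \cdot \frac{1}{46}}{44} - 8\right) q = 20 \left(\frac{8 \cdot \frac{1}{46}}{44} - 8\right) \left(-2\right) = 20 \left(8 \cdot \frac{1}{46} \cdot \frac{1}{44} - 8\right) \left(-2\right) = 20 \left(\frac{4}{23} \cdot \frac{1}{44} - 8\right) \left(-2\right) = 20 \left(\frac{1}{253} - 8\right) \left(-2\right) = 20 \left(- \frac{2023}{253}\right) \left(-2\right) = \left(- \frac{40460}{253}\right) \left(-2\right) = \frac{80920}{253}$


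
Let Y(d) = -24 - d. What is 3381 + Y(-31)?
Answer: 3388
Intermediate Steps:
3381 + Y(-31) = 3381 + (-24 - 1*(-31)) = 3381 + (-24 + 31) = 3381 + 7 = 3388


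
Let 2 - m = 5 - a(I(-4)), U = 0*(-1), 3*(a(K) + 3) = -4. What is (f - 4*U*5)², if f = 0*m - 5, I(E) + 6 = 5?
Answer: 25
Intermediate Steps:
I(E) = -1 (I(E) = -6 + 5 = -1)
a(K) = -13/3 (a(K) = -3 + (⅓)*(-4) = -3 - 4/3 = -13/3)
U = 0
m = -22/3 (m = 2 - (5 - 1*(-13/3)) = 2 - (5 + 13/3) = 2 - 1*28/3 = 2 - 28/3 = -22/3 ≈ -7.3333)
f = -5 (f = 0*(-22/3) - 5 = 0 - 5 = -5)
(f - 4*U*5)² = (-5 - 4*0*5)² = (-5 + 0*5)² = (-5 + 0)² = (-5)² = 25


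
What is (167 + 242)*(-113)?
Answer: -46217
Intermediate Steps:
(167 + 242)*(-113) = 409*(-113) = -46217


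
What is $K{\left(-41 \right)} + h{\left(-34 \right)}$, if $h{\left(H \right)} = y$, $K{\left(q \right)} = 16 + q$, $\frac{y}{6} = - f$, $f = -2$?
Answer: $-13$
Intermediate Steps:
$y = 12$ ($y = 6 \left(\left(-1\right) \left(-2\right)\right) = 6 \cdot 2 = 12$)
$h{\left(H \right)} = 12$
$K{\left(-41 \right)} + h{\left(-34 \right)} = \left(16 - 41\right) + 12 = -25 + 12 = -13$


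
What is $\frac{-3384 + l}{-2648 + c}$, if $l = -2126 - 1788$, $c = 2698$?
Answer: $- \frac{3649}{25} \approx -145.96$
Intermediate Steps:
$l = -3914$
$\frac{-3384 + l}{-2648 + c} = \frac{-3384 - 3914}{-2648 + 2698} = - \frac{7298}{50} = \left(-7298\right) \frac{1}{50} = - \frac{3649}{25}$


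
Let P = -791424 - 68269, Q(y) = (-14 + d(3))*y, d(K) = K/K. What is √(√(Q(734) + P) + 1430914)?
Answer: √(1430914 + I*√869235) ≈ 1196.2 + 0.39*I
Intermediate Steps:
d(K) = 1
Q(y) = -13*y (Q(y) = (-14 + 1)*y = -13*y)
P = -859693
√(√(Q(734) + P) + 1430914) = √(√(-13*734 - 859693) + 1430914) = √(√(-9542 - 859693) + 1430914) = √(√(-869235) + 1430914) = √(I*√869235 + 1430914) = √(1430914 + I*√869235)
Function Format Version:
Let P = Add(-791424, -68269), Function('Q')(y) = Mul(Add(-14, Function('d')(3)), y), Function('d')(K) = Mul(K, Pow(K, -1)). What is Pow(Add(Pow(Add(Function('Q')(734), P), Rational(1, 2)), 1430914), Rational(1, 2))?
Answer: Pow(Add(1430914, Mul(I, Pow(869235, Rational(1, 2)))), Rational(1, 2)) ≈ Add(1196.2, Mul(0.390, I))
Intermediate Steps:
Function('d')(K) = 1
Function('Q')(y) = Mul(-13, y) (Function('Q')(y) = Mul(Add(-14, 1), y) = Mul(-13, y))
P = -859693
Pow(Add(Pow(Add(Function('Q')(734), P), Rational(1, 2)), 1430914), Rational(1, 2)) = Pow(Add(Pow(Add(Mul(-13, 734), -859693), Rational(1, 2)), 1430914), Rational(1, 2)) = Pow(Add(Pow(Add(-9542, -859693), Rational(1, 2)), 1430914), Rational(1, 2)) = Pow(Add(Pow(-869235, Rational(1, 2)), 1430914), Rational(1, 2)) = Pow(Add(Mul(I, Pow(869235, Rational(1, 2))), 1430914), Rational(1, 2)) = Pow(Add(1430914, Mul(I, Pow(869235, Rational(1, 2)))), Rational(1, 2))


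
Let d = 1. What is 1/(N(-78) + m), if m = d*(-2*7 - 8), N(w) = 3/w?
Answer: -26/573 ≈ -0.045375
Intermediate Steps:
m = -22 (m = 1*(-2*7 - 8) = 1*(-14 - 8) = 1*(-22) = -22)
1/(N(-78) + m) = 1/(3/(-78) - 22) = 1/(3*(-1/78) - 22) = 1/(-1/26 - 22) = 1/(-573/26) = -26/573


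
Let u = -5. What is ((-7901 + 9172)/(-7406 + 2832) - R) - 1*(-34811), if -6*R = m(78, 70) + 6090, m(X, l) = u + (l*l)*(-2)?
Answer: 234588262/6861 ≈ 34192.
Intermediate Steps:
m(X, l) = -5 - 2*l² (m(X, l) = -5 + (l*l)*(-2) = -5 + l²*(-2) = -5 - 2*l²)
R = 3715/6 (R = -((-5 - 2*70²) + 6090)/6 = -((-5 - 2*4900) + 6090)/6 = -((-5 - 9800) + 6090)/6 = -(-9805 + 6090)/6 = -⅙*(-3715) = 3715/6 ≈ 619.17)
((-7901 + 9172)/(-7406 + 2832) - R) - 1*(-34811) = ((-7901 + 9172)/(-7406 + 2832) - 1*3715/6) - 1*(-34811) = (1271/(-4574) - 3715/6) + 34811 = (1271*(-1/4574) - 3715/6) + 34811 = (-1271/4574 - 3715/6) + 34811 = -4250009/6861 + 34811 = 234588262/6861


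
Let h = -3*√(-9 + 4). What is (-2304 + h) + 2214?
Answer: -90 - 3*I*√5 ≈ -90.0 - 6.7082*I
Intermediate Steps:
h = -3*I*√5 ≈ -6.7082*I
(-2304 + h) + 2214 = (-2304 - 3*I*√5) + 2214 = -90 - 3*I*√5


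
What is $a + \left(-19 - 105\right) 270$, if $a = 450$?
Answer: $-33030$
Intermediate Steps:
$a + \left(-19 - 105\right) 270 = 450 + \left(-19 - 105\right) 270 = 450 - 33480 = -33030$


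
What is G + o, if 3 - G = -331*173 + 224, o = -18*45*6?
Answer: 52182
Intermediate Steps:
o = -4860 (o = -810*6 = -4860)
G = 57042 (G = 3 - (-331*173 + 224) = 3 - (-57263 + 224) = 3 - 1*(-57039) = 3 + 57039 = 57042)
G + o = 57042 - 4860 = 52182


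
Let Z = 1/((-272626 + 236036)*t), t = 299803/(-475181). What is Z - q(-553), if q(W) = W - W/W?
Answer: 868180730823/1567113110 ≈ 554.00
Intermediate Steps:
q(W) = -1 + W (q(W) = W - 1*1 = W - 1 = -1 + W)
t = -42829/67883 (t = 299803*(-1/475181) = -42829/67883 ≈ -0.63092)
Z = 67883/1567113110 (Z = 1/((-272626 + 236036)*(-42829/67883)) = -67883/42829/(-36590) = -1/36590*(-67883/42829) = 67883/1567113110 ≈ 4.3317e-5)
Z - q(-553) = 67883/1567113110 - (-1 - 553) = 67883/1567113110 - 1*(-554) = 67883/1567113110 + 554 = 868180730823/1567113110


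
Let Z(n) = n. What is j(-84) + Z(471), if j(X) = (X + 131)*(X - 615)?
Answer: -32382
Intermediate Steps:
j(X) = (-615 + X)*(131 + X) (j(X) = (131 + X)*(-615 + X) = (-615 + X)*(131 + X))
j(-84) + Z(471) = (-80565 + (-84)² - 484*(-84)) + 471 = (-80565 + 7056 + 40656) + 471 = -32853 + 471 = -32382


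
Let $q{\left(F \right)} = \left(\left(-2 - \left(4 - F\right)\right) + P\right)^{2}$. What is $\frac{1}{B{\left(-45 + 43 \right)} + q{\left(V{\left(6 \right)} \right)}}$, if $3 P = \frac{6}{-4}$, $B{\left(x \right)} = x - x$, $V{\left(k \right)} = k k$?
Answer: $\frac{4}{3481} \approx 0.0011491$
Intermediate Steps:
$V{\left(k \right)} = k^{2}$
$B{\left(x \right)} = 0$
$P = - \frac{1}{2}$ ($P = \frac{6 \frac{1}{-4}}{3} = \frac{6 \left(- \frac{1}{4}\right)}{3} = \frac{1}{3} \left(- \frac{3}{2}\right) = - \frac{1}{2} \approx -0.5$)
$q{\left(F \right)} = \left(- \frac{13}{2} + F\right)^{2}$ ($q{\left(F \right)} = \left(\left(-2 - \left(4 - F\right)\right) - \frac{1}{2}\right)^{2} = \left(\left(-2 + \left(-4 + F\right)\right) - \frac{1}{2}\right)^{2} = \left(\left(-6 + F\right) - \frac{1}{2}\right)^{2} = \left(- \frac{13}{2} + F\right)^{2}$)
$\frac{1}{B{\left(-45 + 43 \right)} + q{\left(V{\left(6 \right)} \right)}} = \frac{1}{0 + \frac{\left(-13 + 2 \cdot 6^{2}\right)^{2}}{4}} = \frac{1}{0 + \frac{\left(-13 + 2 \cdot 36\right)^{2}}{4}} = \frac{1}{0 + \frac{\left(-13 + 72\right)^{2}}{4}} = \frac{1}{0 + \frac{59^{2}}{4}} = \frac{1}{0 + \frac{1}{4} \cdot 3481} = \frac{1}{0 + \frac{3481}{4}} = \frac{1}{\frac{3481}{4}} = \frac{4}{3481}$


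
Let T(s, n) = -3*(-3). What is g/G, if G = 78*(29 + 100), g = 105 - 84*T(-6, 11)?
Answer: -217/3354 ≈ -0.064699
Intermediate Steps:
T(s, n) = 9
g = -651 (g = 105 - 84*9 = 105 - 756 = -651)
G = 10062 (G = 78*129 = 10062)
g/G = -651/10062 = -651*1/10062 = -217/3354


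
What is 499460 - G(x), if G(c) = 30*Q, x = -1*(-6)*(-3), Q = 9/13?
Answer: 6492710/13 ≈ 4.9944e+5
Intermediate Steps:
Q = 9/13 (Q = 9*(1/13) = 9/13 ≈ 0.69231)
x = -18 (x = 6*(-3) = -18)
G(c) = 270/13 (G(c) = 30*(9/13) = 270/13)
499460 - G(x) = 499460 - 1*270/13 = 499460 - 270/13 = 6492710/13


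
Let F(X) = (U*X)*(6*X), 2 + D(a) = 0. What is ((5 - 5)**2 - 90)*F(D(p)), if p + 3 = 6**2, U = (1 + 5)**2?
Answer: -77760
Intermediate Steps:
U = 36 (U = 6**2 = 36)
p = 33 (p = -3 + 6**2 = -3 + 36 = 33)
D(a) = -2 (D(a) = -2 + 0 = -2)
F(X) = 216*X**2 (F(X) = (36*X)*(6*X) = 216*X**2)
((5 - 5)**2 - 90)*F(D(p)) = ((5 - 5)**2 - 90)*(216*(-2)**2) = (0**2 - 90)*(216*4) = (0 - 90)*864 = -90*864 = -77760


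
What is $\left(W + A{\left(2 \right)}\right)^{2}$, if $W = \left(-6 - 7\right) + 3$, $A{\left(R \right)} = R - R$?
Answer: $100$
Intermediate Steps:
$A{\left(R \right)} = 0$
$W = -10$ ($W = -13 + 3 = -10$)
$\left(W + A{\left(2 \right)}\right)^{2} = \left(-10 + 0\right)^{2} = \left(-10\right)^{2} = 100$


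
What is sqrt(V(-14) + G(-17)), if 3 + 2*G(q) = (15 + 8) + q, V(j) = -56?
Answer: I*sqrt(218)/2 ≈ 7.3824*I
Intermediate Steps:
G(q) = 10 + q/2 (G(q) = -3/2 + ((15 + 8) + q)/2 = -3/2 + (23 + q)/2 = -3/2 + (23/2 + q/2) = 10 + q/2)
sqrt(V(-14) + G(-17)) = sqrt(-56 + (10 + (1/2)*(-17))) = sqrt(-56 + (10 - 17/2)) = sqrt(-56 + 3/2) = sqrt(-109/2) = I*sqrt(218)/2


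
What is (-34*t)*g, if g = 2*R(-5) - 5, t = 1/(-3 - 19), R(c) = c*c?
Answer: 765/11 ≈ 69.545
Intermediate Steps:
R(c) = c²
t = -1/22 (t = 1/(-22) = -1/22 ≈ -0.045455)
g = 45 (g = 2*(-5)² - 5 = 2*25 - 5 = 50 - 5 = 45)
(-34*t)*g = -34*(-1/22)*45 = (17/11)*45 = 765/11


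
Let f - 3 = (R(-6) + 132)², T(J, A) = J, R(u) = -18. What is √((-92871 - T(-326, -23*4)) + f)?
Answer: I*√79546 ≈ 282.04*I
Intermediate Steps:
f = 12999 (f = 3 + (-18 + 132)² = 3 + 114² = 3 + 12996 = 12999)
√((-92871 - T(-326, -23*4)) + f) = √((-92871 - 1*(-326)) + 12999) = √((-92871 + 326) + 12999) = √(-92545 + 12999) = √(-79546) = I*√79546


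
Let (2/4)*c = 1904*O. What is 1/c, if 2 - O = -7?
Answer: 1/34272 ≈ 2.9178e-5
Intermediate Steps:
O = 9 (O = 2 - 1*(-7) = 2 + 7 = 9)
c = 34272 (c = 2*(1904*9) = 2*17136 = 34272)
1/c = 1/34272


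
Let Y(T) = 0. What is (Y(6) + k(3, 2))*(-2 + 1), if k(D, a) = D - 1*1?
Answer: -2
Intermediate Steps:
k(D, a) = -1 + D (k(D, a) = D - 1 = -1 + D)
(Y(6) + k(3, 2))*(-2 + 1) = (0 + (-1 + 3))*(-2 + 1) = (0 + 2)*(-1) = 2*(-1) = -2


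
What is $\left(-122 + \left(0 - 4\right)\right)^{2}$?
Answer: $15876$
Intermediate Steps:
$\left(-122 + \left(0 - 4\right)\right)^{2} = \left(-122 - 4\right)^{2} = \left(-126\right)^{2} = 15876$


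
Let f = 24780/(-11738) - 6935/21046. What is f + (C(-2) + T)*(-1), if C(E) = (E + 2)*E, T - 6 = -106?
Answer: 12050435945/123518974 ≈ 97.559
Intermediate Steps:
f = -301461455/123518974 (f = 24780*(-1/11738) - 6935*1/21046 = -12390/5869 - 6935/21046 = -301461455/123518974 ≈ -2.4406)
T = -100 (T = 6 - 106 = -100)
C(E) = E*(2 + E) (C(E) = (2 + E)*E = E*(2 + E))
f + (C(-2) + T)*(-1) = -301461455/123518974 + (-2*(2 - 2) - 100)*(-1) = -301461455/123518974 + (-2*0 - 100)*(-1) = -301461455/123518974 + (0 - 100)*(-1) = -301461455/123518974 - 100*(-1) = -301461455/123518974 + 100 = 12050435945/123518974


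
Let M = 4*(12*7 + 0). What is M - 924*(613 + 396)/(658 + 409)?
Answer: -52164/97 ≈ -537.77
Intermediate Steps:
M = 336 (M = 4*(84 + 0) = 4*84 = 336)
M - 924*(613 + 396)/(658 + 409) = 336 - 924*(613 + 396)/(658 + 409) = 336 - 932316/1067 = 336 - 924*1009/1067 = 336 - 84756/97 = -52164/97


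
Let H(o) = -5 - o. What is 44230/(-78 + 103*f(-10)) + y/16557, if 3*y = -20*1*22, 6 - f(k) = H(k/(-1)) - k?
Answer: 439296826/10480581 ≈ 41.915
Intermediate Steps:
f(k) = 11 (f(k) = 6 - ((-5 - k/(-1)) - k) = 6 - ((-5 - k*(-1)) - k) = 6 - ((-5 - (-1)*k) - k) = 6 - ((-5 + k) - k) = 6 - 1*(-5) = 6 + 5 = 11)
y = -440/3 (y = (-20*1*22)/3 = (-20*22)/3 = (1/3)*(-440) = -440/3 ≈ -146.67)
44230/(-78 + 103*f(-10)) + y/16557 = 44230/(-78 + 103*11) - 440/3/16557 = 44230/(-78 + 1133) - 440/3*1/16557 = 44230/1055 - 440/49671 = 44230*(1/1055) - 440/49671 = 8846/211 - 440/49671 = 439296826/10480581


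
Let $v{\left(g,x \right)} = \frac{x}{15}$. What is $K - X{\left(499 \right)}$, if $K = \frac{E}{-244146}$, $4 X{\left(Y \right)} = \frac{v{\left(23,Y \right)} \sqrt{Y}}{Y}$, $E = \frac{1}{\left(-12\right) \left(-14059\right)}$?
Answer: $- \frac{1}{41189383368} - \frac{\sqrt{499}}{60} \approx -0.3723$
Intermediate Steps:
$E = \frac{1}{168708} \approx 5.9274 \cdot 10^{-6}$
$v{\left(g,x \right)} = \frac{x}{15}$ ($v{\left(g,x \right)} = x \frac{1}{15} = \frac{x}{15}$)
$X{\left(Y \right)} = \frac{\sqrt{Y}}{60}$ ($X{\left(Y \right)} = \frac{\frac{Y}{15} \sqrt{Y} \frac{1}{Y}}{4} = \frac{\frac{Y^{\frac{3}{2}}}{15} \frac{1}{Y}}{4} = \frac{\frac{1}{15} \sqrt{Y}}{4} = \frac{\sqrt{Y}}{60}$)
$K = - \frac{1}{41189383368}$ ($K = \frac{1}{168708 \left(-244146\right)} = \frac{1}{168708} \left(- \frac{1}{244146}\right) = - \frac{1}{41189383368} \approx -2.4278 \cdot 10^{-11}$)
$K - X{\left(499 \right)} = - \frac{1}{41189383368} - \frac{\sqrt{499}}{60}$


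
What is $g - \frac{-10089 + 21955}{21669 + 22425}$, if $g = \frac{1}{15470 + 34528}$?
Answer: $- \frac{32957343}{122478434} \approx -0.26909$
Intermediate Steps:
$g = \frac{1}{49998} \approx 2.0001 \cdot 10^{-5}$
$g - \frac{-10089 + 21955}{21669 + 22425} = \frac{1}{49998} - \frac{-10089 + 21955}{21669 + 22425} = \frac{1}{49998} - \frac{11866}{44094} = \frac{1}{49998} - 11866 \cdot \frac{1}{44094} = \frac{1}{49998} - \frac{5933}{22047} = - \frac{32957343}{122478434}$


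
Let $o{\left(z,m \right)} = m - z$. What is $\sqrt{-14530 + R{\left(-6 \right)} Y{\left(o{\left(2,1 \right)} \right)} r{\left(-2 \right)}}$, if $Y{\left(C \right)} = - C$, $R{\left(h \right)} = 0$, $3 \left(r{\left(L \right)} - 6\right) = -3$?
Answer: $i \sqrt{14530} \approx 120.54 i$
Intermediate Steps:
$r{\left(L \right)} = 5$ ($r{\left(L \right)} = 6 + \frac{1}{3} \left(-3\right) = 6 - 1 = 5$)
$\sqrt{-14530 + R{\left(-6 \right)} Y{\left(o{\left(2,1 \right)} \right)} r{\left(-2 \right)}} = \sqrt{-14530 + 0 \left(- (1 - 2)\right) 5} = \sqrt{-14530 + 0 \left(\left(-1\right) \left(-1\right)\right) 5} = \sqrt{-14530 + 0 \cdot 1 \cdot 5} = \sqrt{-14530 + 0 \cdot 5} = \sqrt{-14530 + 0} = \sqrt{-14530} = i \sqrt{14530}$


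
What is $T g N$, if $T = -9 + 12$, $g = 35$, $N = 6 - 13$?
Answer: $-735$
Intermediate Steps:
$N = -7$ ($N = 6 - 13 = -7$)
$T = 3$
$T g N = 3 \cdot 35 \left(-7\right) = 105 \left(-7\right) = -735$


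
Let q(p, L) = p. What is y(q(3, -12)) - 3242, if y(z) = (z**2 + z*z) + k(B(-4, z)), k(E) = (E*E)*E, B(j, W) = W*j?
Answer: -4952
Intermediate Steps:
k(E) = E**3 (k(E) = E**2*E = E**3)
y(z) = -64*z**3 + 2*z**2 (y(z) = (z**2 + z*z) + (z*(-4))**3 = (z**2 + z**2) + (-4*z)**3 = 2*z**2 - 64*z**3 = -64*z**3 + 2*z**2)
y(q(3, -12)) - 3242 = 3**2*(2 - 64*3) - 3242 = 9*(2 - 192) - 3242 = 9*(-190) - 3242 = -1710 - 3242 = -4952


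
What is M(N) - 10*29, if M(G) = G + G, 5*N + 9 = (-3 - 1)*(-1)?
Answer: -292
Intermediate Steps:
N = -1 (N = -9/5 + ((-3 - 1)*(-1))/5 = -9/5 + (-4*(-1))/5 = -9/5 + (⅕)*4 = -9/5 + ⅘ = -1)
M(G) = 2*G
M(N) - 10*29 = 2*(-1) - 10*29 = -2 - 290 = -292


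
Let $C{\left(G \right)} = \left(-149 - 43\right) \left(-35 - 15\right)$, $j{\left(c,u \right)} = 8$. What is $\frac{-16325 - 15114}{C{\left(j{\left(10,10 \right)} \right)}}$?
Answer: $- \frac{31439}{9600} \approx -3.2749$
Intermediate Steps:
$C{\left(G \right)} = 9600$ ($C{\left(G \right)} = \left(-192\right) \left(-50\right) = 9600$)
$\frac{-16325 - 15114}{C{\left(j{\left(10,10 \right)} \right)}} = \frac{-16325 - 15114}{9600} = \left(-16325 - 15114\right) \frac{1}{9600} = \left(-31439\right) \frac{1}{9600} = - \frac{31439}{9600}$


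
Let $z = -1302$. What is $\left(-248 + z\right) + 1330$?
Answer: $-220$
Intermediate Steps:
$\left(-248 + z\right) + 1330 = \left(-248 - 1302\right) + 1330 = -1550 + 1330 = -220$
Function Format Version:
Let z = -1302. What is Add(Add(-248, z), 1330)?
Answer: -220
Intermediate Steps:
Add(Add(-248, z), 1330) = Add(Add(-248, -1302), 1330) = Add(-1550, 1330) = -220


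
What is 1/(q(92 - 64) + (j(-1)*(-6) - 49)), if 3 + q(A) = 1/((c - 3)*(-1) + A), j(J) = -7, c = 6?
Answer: -25/249 ≈ -0.10040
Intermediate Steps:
q(A) = -3 + 1/(-3 + A) (q(A) = -3 + 1/((6 - 3)*(-1) + A) = -3 + 1/(3*(-1) + A) = -3 + 1/(-3 + A))
1/(q(92 - 64) + (j(-1)*(-6) - 49)) = 1/((10 - 3*(92 - 64))/(-3 + (92 - 64)) + (-7*(-6) - 49)) = 1/((10 - 3*28)/(-3 + 28) + (42 - 49)) = 1/((10 - 84)/25 - 7) = 1/((1/25)*(-74) - 7) = 1/(-74/25 - 7) = 1/(-249/25) = -25/249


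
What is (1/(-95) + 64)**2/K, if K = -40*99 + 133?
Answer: -36954241/34538675 ≈ -1.0699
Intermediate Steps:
K = -3827 (K = -3960 + 133 = -3827)
(1/(-95) + 64)**2/K = (1/(-95) + 64)**2/(-3827) = (-1/95 + 64)**2*(-1/3827) = (6079/95)**2*(-1/3827) = (36954241/9025)*(-1/3827) = -36954241/34538675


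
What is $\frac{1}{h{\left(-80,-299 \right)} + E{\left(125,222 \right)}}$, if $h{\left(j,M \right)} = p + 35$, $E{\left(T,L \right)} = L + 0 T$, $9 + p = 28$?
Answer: $\frac{1}{276} \approx 0.0036232$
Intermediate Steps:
$p = 19$ ($p = -9 + 28 = 19$)
$E{\left(T,L \right)} = L$ ($E{\left(T,L \right)} = L + 0 = L$)
$h{\left(j,M \right)} = 54$ ($h{\left(j,M \right)} = 19 + 35 = 54$)
$\frac{1}{h{\left(-80,-299 \right)} + E{\left(125,222 \right)}} = \frac{1}{54 + 222} = \frac{1}{276}$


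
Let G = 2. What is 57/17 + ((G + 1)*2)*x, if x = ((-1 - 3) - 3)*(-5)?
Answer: 3627/17 ≈ 213.35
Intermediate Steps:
x = 35 (x = (-4 - 3)*(-5) = -7*(-5) = 35)
57/17 + ((G + 1)*2)*x = 57/17 + ((2 + 1)*2)*35 = 57*(1/17) + (3*2)*35 = 57/17 + 6*35 = 57/17 + 210 = 3627/17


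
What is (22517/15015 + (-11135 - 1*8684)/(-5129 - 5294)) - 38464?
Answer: -78170590352/2032485 ≈ -38461.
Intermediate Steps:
(22517/15015 + (-11135 - 1*8684)/(-5129 - 5294)) - 38464 = (22517*(1/15015) + (-11135 - 8684)/(-10423)) - 38464 = (2047/1365 - 19819*(-1/10423)) - 38464 = (2047/1365 + 19819/10423) - 38464 = 6912688/2032485 - 38464 = -78170590352/2032485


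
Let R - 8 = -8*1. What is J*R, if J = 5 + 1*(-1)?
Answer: 0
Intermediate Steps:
R = 0 (R = 8 - 8*1 = 8 - 8 = 0)
J = 4 (J = 5 - 1 = 4)
J*R = 4*0 = 0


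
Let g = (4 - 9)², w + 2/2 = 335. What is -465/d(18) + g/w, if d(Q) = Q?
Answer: -12905/501 ≈ -25.758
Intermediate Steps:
w = 334 (w = -1 + 335 = 334)
g = 25 (g = (-5)² = 25)
-465/d(18) + g/w = -465/18 + 25/334 = -465*1/18 + 25*(1/334) = -155/6 + 25/334 = -12905/501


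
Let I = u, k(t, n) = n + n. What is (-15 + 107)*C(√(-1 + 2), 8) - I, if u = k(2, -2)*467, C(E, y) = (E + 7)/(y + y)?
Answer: 1914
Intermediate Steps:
C(E, y) = (7 + E)/(2*y) (C(E, y) = (7 + E)/((2*y)) = (7 + E)*(1/(2*y)) = (7 + E)/(2*y))
k(t, n) = 2*n
u = -1868 (u = (2*(-2))*467 = -4*467 = -1868)
I = -1868
(-15 + 107)*C(√(-1 + 2), 8) - I = (-15 + 107)*((½)*(7 + √(-1 + 2))/8) - 1*(-1868) = 92*((½)*(⅛)*(7 + √1)) + 1868 = 92*((½)*(⅛)*(7 + 1)) + 1868 = 92*((½)*(⅛)*8) + 1868 = 92*(½) + 1868 = 46 + 1868 = 1914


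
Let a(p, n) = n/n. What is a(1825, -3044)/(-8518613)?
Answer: -1/8518613 ≈ -1.1739e-7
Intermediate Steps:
a(p, n) = 1
a(1825, -3044)/(-8518613) = 1/(-8518613) = 1*(-1/8518613) = -1/8518613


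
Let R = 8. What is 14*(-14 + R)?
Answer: -84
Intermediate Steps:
14*(-14 + R) = 14*(-14 + 8) = 14*(-6) = -84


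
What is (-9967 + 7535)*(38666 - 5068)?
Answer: -81710336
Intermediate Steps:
(-9967 + 7535)*(38666 - 5068) = -2432*33598 = -81710336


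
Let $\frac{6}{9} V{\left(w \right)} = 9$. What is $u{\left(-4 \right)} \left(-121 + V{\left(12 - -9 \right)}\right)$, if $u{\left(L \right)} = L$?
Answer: $430$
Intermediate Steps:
$V{\left(w \right)} = \frac{27}{2}$ ($V{\left(w \right)} = \frac{3}{2} \cdot 9 = \frac{27}{2}$)
$u{\left(-4 \right)} \left(-121 + V{\left(12 - -9 \right)}\right) = - 4 \left(-121 + \frac{27}{2}\right) = \left(-4\right) \left(- \frac{215}{2}\right) = 430$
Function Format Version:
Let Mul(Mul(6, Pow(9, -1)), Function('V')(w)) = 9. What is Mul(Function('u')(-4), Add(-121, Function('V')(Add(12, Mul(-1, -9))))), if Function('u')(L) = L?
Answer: 430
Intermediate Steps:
Function('V')(w) = Rational(27, 2) (Function('V')(w) = Mul(Rational(3, 2), 9) = Rational(27, 2))
Mul(Function('u')(-4), Add(-121, Function('V')(Add(12, Mul(-1, -9))))) = Mul(-4, Add(-121, Rational(27, 2))) = Mul(-4, Rational(-215, 2)) = 430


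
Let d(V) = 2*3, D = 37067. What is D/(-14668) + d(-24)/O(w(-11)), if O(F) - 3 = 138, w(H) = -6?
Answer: -1712813/689396 ≈ -2.4845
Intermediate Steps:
O(F) = 141 (O(F) = 3 + 138 = 141)
d(V) = 6
D/(-14668) + d(-24)/O(w(-11)) = 37067/(-14668) + 6/141 = 37067*(-1/14668) + 6*(1/141) = -37067/14668 + 2/47 = -1712813/689396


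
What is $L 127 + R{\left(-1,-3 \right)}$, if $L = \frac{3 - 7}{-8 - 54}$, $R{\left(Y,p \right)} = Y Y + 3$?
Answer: $\frac{378}{31} \approx 12.194$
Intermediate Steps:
$R{\left(Y,p \right)} = 3 + Y^{2}$ ($R{\left(Y,p \right)} = Y^{2} + 3 = 3 + Y^{2}$)
$L = \frac{2}{31}$ ($L = - \frac{4}{-62} = \left(-4\right) \left(- \frac{1}{62}\right) = \frac{2}{31} \approx 0.064516$)
$L 127 + R{\left(-1,-3 \right)} = \frac{2}{31} \cdot 127 + \left(3 + \left(-1\right)^{2}\right) = \frac{254}{31} + \left(3 + 1\right) = \frac{254}{31} + 4 = \frac{378}{31}$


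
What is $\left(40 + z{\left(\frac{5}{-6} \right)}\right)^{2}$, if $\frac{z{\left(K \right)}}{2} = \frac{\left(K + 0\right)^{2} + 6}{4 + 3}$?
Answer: $\frac{27888961}{15876} \approx 1756.7$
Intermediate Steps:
$z{\left(K \right)} = \frac{12}{7} + \frac{2 K^{2}}{7}$ ($z{\left(K \right)} = 2 \frac{\left(K + 0\right)^{2} + 6}{4 + 3} = 2 \frac{K^{2} + 6}{7} = 2 \left(6 + K^{2}\right) \frac{1}{7} = 2 \left(\frac{6}{7} + \frac{K^{2}}{7}\right) = \frac{12}{7} + \frac{2 K^{2}}{7}$)
$\left(40 + z{\left(\frac{5}{-6} \right)}\right)^{2} = \left(40 + \left(\frac{12}{7} + \frac{2 \left(\frac{5}{-6}\right)^{2}}{7}\right)\right)^{2} = \left(40 + \left(\frac{12}{7} + \frac{2 \left(5 \left(- \frac{1}{6}\right)\right)^{2}}{7}\right)\right)^{2} = \left(40 + \left(\frac{12}{7} + \frac{2 \left(- \frac{5}{6}\right)^{2}}{7}\right)\right)^{2} = \left(40 + \left(\frac{12}{7} + \frac{2}{7} \cdot \frac{25}{36}\right)\right)^{2} = \left(40 + \left(\frac{12}{7} + \frac{25}{126}\right)\right)^{2} = \left(40 + \frac{241}{126}\right)^{2} = \left(\frac{5281}{126}\right)^{2} = \frac{27888961}{15876}$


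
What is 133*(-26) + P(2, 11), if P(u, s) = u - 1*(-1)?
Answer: -3455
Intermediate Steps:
P(u, s) = 1 + u (P(u, s) = u + 1 = 1 + u)
133*(-26) + P(2, 11) = 133*(-26) + (1 + 2) = -3458 + 3 = -3455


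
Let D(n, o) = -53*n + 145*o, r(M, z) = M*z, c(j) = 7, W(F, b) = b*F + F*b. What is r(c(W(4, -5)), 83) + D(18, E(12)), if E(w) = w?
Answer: 1367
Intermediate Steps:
W(F, b) = 2*F*b (W(F, b) = F*b + F*b = 2*F*b)
r(c(W(4, -5)), 83) + D(18, E(12)) = 7*83 + (-53*18 + 145*12) = 581 + (-954 + 1740) = 581 + 786 = 1367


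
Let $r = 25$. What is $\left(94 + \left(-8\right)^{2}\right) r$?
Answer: $3950$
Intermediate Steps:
$\left(94 + \left(-8\right)^{2}\right) r = \left(94 + \left(-8\right)^{2}\right) 25 = \left(94 + 64\right) 25 = 158 \cdot 25 = 3950$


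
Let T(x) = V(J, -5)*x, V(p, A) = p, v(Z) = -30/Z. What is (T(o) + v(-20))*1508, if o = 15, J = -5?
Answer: -110838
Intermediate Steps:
T(x) = -5*x
(T(o) + v(-20))*1508 = (-5*15 - 30/(-20))*1508 = (-75 - 30*(-1/20))*1508 = (-75 + 3/2)*1508 = -147/2*1508 = -110838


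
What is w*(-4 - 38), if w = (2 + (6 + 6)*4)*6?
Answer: -12600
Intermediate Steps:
w = 300 (w = (2 + 12*4)*6 = (2 + 48)*6 = 50*6 = 300)
w*(-4 - 38) = 300*(-4 - 38) = 300*(-42) = -12600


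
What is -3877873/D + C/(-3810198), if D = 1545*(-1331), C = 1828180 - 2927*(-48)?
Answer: 595949359213/435292895345 ≈ 1.3691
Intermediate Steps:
C = 1968676 (C = 1828180 + 140496 = 1968676)
D = -2056395
-3877873/D + C/(-3810198) = -3877873/(-2056395) + 1968676/(-3810198) = -3877873*(-1/2056395) + 1968676*(-1/3810198) = 3877873/2056395 - 984338/1905099 = 595949359213/435292895345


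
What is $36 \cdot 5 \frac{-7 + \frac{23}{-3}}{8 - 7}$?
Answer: $-2640$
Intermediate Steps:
$36 \cdot 5 \frac{-7 + \frac{23}{-3}}{8 - 7} = 180 \frac{-7 + 23 \left(- \frac{1}{3}\right)}{1} = 180 \left(-7 - \frac{23}{3}\right) 1 = 180 \left(\left(- \frac{44}{3}\right) 1\right) = 180 \left(- \frac{44}{3}\right) = -2640$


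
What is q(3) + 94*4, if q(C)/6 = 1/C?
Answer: 378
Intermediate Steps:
q(C) = 6/C
q(3) + 94*4 = 6/3 + 94*4 = 6*(⅓) + 376 = 2 + 376 = 378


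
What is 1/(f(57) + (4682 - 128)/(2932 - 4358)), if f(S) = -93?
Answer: -31/2982 ≈ -0.010396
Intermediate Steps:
1/(f(57) + (4682 - 128)/(2932 - 4358)) = 1/(-93 + (4682 - 128)/(2932 - 4358)) = 1/(-93 + 4554/(-1426)) = 1/(-93 + 4554*(-1/1426)) = 1/(-93 - 99/31) = 1/(-2982/31) = -31/2982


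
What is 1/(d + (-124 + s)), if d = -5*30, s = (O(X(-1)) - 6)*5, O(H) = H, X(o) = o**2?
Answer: -1/299 ≈ -0.0033445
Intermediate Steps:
s = -25 (s = ((-1)**2 - 6)*5 = (1 - 6)*5 = -5*5 = -25)
d = -150
1/(d + (-124 + s)) = 1/(-150 + (-124 - 25)) = 1/(-150 - 149) = 1/(-299) = -1/299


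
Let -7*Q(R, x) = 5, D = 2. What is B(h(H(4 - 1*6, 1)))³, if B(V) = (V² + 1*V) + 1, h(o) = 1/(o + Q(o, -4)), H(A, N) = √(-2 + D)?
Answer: 59319/15625 ≈ 3.7964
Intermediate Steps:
Q(R, x) = -5/7 (Q(R, x) = -⅐*5 = -5/7)
H(A, N) = 0 (H(A, N) = √(-2 + 2) = √0 = 0)
h(o) = 1/(-5/7 + o) (h(o) = 1/(o - 5/7) = 1/(-5/7 + o))
B(V) = 1 + V + V² (B(V) = (V² + V) + 1 = (V + V²) + 1 = 1 + V + V²)
B(h(H(4 - 1*6, 1)))³ = (1 + 7/(-5 + 7*0) + (7/(-5 + 7*0))²)³ = (1 + 7/(-5 + 0) + (7/(-5 + 0))²)³ = (1 + 7/(-5) + (7/(-5))²)³ = (1 + 7*(-⅕) + (7*(-⅕))²)³ = (1 - 7/5 + (-7/5)²)³ = (1 - 7/5 + 49/25)³ = (39/25)³ = 59319/15625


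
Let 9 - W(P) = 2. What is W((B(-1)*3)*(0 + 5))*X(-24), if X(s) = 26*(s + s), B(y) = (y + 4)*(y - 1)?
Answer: -8736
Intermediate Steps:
B(y) = (-1 + y)*(4 + y) (B(y) = (4 + y)*(-1 + y) = (-1 + y)*(4 + y))
W(P) = 7 (W(P) = 9 - 1*2 = 9 - 2 = 7)
X(s) = 52*s (X(s) = 26*(2*s) = 52*s)
W((B(-1)*3)*(0 + 5))*X(-24) = 7*(52*(-24)) = 7*(-1248) = -8736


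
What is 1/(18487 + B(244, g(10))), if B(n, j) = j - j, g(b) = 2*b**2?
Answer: 1/18487 ≈ 5.4092e-5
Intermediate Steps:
B(n, j) = 0
1/(18487 + B(244, g(10))) = 1/(18487 + 0) = 1/18487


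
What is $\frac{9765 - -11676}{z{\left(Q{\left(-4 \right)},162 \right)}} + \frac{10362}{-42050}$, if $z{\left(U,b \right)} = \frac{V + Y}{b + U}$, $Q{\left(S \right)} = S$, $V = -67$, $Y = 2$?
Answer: $- \frac{14245253343}{273325} \approx -52118.0$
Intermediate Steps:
$z{\left(U,b \right)} = - \frac{65}{U + b}$ ($z{\left(U,b \right)} = \frac{-67 + 2}{b + U} = - \frac{65}{U + b}$)
$\frac{9765 - -11676}{z{\left(Q{\left(-4 \right)},162 \right)}} + \frac{10362}{-42050} = \frac{9765 - -11676}{\left(-65\right) \frac{1}{-4 + 162}} + \frac{10362}{-42050} = \frac{9765 + 11676}{\left(-65\right) \frac{1}{158}} + 10362 \left(- \frac{1}{42050}\right) = \frac{21441}{\left(-65\right) \frac{1}{158}} - \frac{5181}{21025} = \frac{21441}{- \frac{65}{158}} - \frac{5181}{21025} = 21441 \left(- \frac{158}{65}\right) - \frac{5181}{21025} = - \frac{3387678}{65} - \frac{5181}{21025} = - \frac{14245253343}{273325}$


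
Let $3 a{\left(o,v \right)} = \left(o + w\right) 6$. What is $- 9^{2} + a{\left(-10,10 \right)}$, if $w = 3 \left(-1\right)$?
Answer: $-107$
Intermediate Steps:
$w = -3$
$a{\left(o,v \right)} = -6 + 2 o$ ($a{\left(o,v \right)} = \frac{\left(o - 3\right) 6}{3} = \frac{\left(-3 + o\right) 6}{3} = \frac{-18 + 6 o}{3} = -6 + 2 o$)
$- 9^{2} + a{\left(-10,10 \right)} = - 9^{2} + \left(-6 + 2 \left(-10\right)\right) = \left(-1\right) 81 - 26 = -81 - 26 = -107$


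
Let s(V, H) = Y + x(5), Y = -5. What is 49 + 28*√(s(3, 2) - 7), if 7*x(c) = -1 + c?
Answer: 49 + 16*I*√35 ≈ 49.0 + 94.657*I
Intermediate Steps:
x(c) = -⅐ + c/7 (x(c) = (-1 + c)/7 = -⅐ + c/7)
s(V, H) = -31/7 (s(V, H) = -5 + (-⅐ + (⅐)*5) = -5 + (-⅐ + 5/7) = -5 + 4/7 = -31/7)
49 + 28*√(s(3, 2) - 7) = 49 + 28*√(-31/7 - 7) = 49 + 28*√(-80/7) = 49 + 28*(4*I*√35/7) = 49 + 16*I*√35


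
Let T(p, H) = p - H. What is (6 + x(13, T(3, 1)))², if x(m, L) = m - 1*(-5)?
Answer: 576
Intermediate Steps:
x(m, L) = 5 + m (x(m, L) = m + 5 = 5 + m)
(6 + x(13, T(3, 1)))² = (6 + (5 + 13))² = (6 + 18)² = 24² = 576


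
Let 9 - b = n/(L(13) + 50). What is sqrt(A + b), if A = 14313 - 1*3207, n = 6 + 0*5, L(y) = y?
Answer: sqrt(4901673)/21 ≈ 105.43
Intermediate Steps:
n = 6 (n = 6 + 0 = 6)
A = 11106 (A = 14313 - 3207 = 11106)
b = 187/21 (b = 9 - 6/(13 + 50) = 9 - 6/63 = 9 - 1*2/21 = 9 - 2/21 = 187/21 ≈ 8.9048)
sqrt(A + b) = sqrt(11106 + 187/21) = sqrt(233413/21) = sqrt(4901673)/21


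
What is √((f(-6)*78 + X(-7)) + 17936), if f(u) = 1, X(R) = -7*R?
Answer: 9*√223 ≈ 134.40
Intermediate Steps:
√((f(-6)*78 + X(-7)) + 17936) = √((1*78 - 7*(-7)) + 17936) = √((78 + 49) + 17936) = √(127 + 17936) = √18063 = 9*√223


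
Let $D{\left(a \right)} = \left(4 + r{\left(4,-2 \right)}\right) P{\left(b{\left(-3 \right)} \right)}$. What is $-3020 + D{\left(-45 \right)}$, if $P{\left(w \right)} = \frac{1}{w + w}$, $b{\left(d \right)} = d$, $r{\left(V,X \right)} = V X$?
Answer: $- \frac{9058}{3} \approx -3019.3$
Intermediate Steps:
$P{\left(w \right)} = \frac{1}{2 w}$
$D{\left(a \right)} = \frac{2}{3}$ ($D{\left(a \right)} = \left(4 + 4 \left(-2\right)\right) \frac{1}{2 \left(-3\right)} = \left(4 - 8\right) \frac{1}{2} \left(- \frac{1}{3}\right) = \left(-4\right) \left(- \frac{1}{6}\right) = \frac{2}{3}$)
$-3020 + D{\left(-45 \right)} = -3020 + \frac{2}{3} = - \frac{9058}{3}$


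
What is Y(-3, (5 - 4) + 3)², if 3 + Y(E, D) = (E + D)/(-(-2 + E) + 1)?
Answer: 289/36 ≈ 8.0278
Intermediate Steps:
Y(E, D) = -3 + (D + E)/(3 - E) (Y(E, D) = -3 + (E + D)/(-(-2 + E) + 1) = -3 + (D + E)/((2 - E) + 1) = -3 + (D + E)/(3 - E))
Y(-3, (5 - 4) + 3)² = ((9 - ((5 - 4) + 3) - 4*(-3))/(-3 - 3))² = ((9 - (1 + 3) + 12)/(-6))² = (-(9 - 1*4 + 12)/6)² = (-(9 - 4 + 12)/6)² = (-⅙*17)² = (-17/6)² = 289/36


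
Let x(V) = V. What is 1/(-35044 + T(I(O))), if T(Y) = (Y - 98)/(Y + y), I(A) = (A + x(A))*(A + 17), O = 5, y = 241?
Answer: -461/16155162 ≈ -2.8536e-5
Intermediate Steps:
I(A) = 2*A*(17 + A) (I(A) = (A + A)*(A + 17) = (2*A)*(17 + A) = 2*A*(17 + A))
T(Y) = (-98 + Y)/(241 + Y) (T(Y) = (Y - 98)/(Y + 241) = (-98 + Y)/(241 + Y))
1/(-35044 + T(I(O))) = 1/(-35044 + (-98 + 2*5*(17 + 5))/(241 + 2*5*(17 + 5))) = 1/(-35044 + (-98 + 2*5*22)/(241 + 2*5*22)) = 1/(-35044 + (-98 + 220)/(241 + 220)) = 1/(-35044 + 122/461) = 1/(-16155162/461) = -461/16155162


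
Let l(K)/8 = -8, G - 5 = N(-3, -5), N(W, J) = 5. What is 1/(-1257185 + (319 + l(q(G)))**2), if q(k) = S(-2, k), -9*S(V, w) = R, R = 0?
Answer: -1/1192160 ≈ -8.3881e-7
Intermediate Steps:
G = 10 (G = 5 + 5 = 10)
S(V, w) = 0 (S(V, w) = -1/9*0 = 0)
q(k) = 0
l(K) = -64 (l(K) = 8*(-8) = -64)
1/(-1257185 + (319 + l(q(G)))**2) = 1/(-1257185 + (319 - 64)**2) = 1/(-1257185 + 255**2) = 1/(-1257185 + 65025) = 1/(-1192160) = -1/1192160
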